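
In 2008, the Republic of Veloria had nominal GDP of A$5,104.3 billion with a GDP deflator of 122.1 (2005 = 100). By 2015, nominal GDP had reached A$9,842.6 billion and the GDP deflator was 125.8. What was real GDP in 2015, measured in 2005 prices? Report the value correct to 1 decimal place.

Real GDP = Nominal / (GDP deflator/100) = 9842.6 / 1.258 = 7824.01.

A$7,824.0 billion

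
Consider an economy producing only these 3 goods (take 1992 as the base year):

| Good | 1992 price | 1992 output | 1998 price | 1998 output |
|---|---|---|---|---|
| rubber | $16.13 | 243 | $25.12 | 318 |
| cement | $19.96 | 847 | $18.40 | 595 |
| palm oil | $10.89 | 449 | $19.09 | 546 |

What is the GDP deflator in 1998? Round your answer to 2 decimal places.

Nominal GDP 1998 = 25.12·318 + 18.40·595 + 19.09·546 = 29359.30.
Real GDP 1998 (at 1992 prices) = 16.13·318 + 19.96·595 + 10.89·546 = 22951.48.
Deflator = Nominal/Real × 100 = 29359.30/22951.48 × 100 = 127.919.

127.92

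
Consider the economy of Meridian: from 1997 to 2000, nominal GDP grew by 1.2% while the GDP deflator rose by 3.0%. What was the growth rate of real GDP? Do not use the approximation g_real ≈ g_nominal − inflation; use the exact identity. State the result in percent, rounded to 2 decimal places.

(1 + g_nom) = (1 + g_real)(1 + π), so g_real = 1.0120 / 1.0300 − 1 = -0.01748.

-1.75%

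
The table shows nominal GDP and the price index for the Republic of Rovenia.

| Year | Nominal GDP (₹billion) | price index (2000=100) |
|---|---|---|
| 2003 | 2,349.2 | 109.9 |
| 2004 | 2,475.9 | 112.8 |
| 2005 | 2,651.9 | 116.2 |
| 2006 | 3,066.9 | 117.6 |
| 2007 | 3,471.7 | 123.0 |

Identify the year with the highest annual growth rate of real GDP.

2006

2004: real = 2475.9/1.128 = 2194.95; growth vs 2003 (2137.58) = 2.68%.
2005: real = 2651.9/1.162 = 2282.19; growth vs 2004 (2194.95) = 3.97%.
2006: real = 3066.9/1.176 = 2607.91; growth vs 2005 (2282.19) = 14.27%.
2007: real = 3471.7/1.230 = 2822.52; growth vs 2006 (2607.91) = 8.23%.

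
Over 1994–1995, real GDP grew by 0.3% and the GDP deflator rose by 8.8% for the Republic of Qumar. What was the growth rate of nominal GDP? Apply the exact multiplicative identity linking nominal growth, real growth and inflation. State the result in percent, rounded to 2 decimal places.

9.13%

(1 + g_nom) = (1 + g_real)(1 + π) = 1.0030 × 1.0880 = 1.09126.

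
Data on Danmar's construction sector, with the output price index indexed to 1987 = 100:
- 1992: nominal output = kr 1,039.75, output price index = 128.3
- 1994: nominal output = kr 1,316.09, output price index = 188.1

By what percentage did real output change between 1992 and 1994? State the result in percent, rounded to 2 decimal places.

Deflate each year: 1992 → 1039.75/1.283 = 810.41; 1994 → 1316.09/1.881 = 699.68.
So real output changed by 699.68/810.41 − 1 = -0.1366, i.e. -13.66%.

-13.66%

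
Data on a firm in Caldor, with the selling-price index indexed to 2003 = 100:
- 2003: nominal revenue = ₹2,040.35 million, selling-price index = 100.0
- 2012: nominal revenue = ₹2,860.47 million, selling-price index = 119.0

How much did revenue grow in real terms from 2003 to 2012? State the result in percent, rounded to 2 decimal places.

Real revenue 2003 = 2040.35 / 1.000 = 2040.35.
Real revenue 2012 = 2860.47 / 1.190 = 2403.76.
Real growth = 2403.76 / 2040.35 − 1 = 0.1781.

17.81%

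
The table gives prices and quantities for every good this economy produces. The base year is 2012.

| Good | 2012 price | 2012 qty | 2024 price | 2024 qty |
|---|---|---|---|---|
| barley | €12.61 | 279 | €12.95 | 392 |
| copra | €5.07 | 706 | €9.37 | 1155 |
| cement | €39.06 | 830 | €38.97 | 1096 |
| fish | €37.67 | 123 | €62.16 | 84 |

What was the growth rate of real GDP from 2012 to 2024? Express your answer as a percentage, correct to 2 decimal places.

28.59%

Real GDP 2012 = Nominal GDP 2012 = 12.61·279 + 5.07·706 + 39.06·830 + 37.67·123 = 44150.82.
Real GDP 2024 (at 2012 prices) = 12.61·392 + 5.07·1155 + 39.06·1096 + 37.67·84 = 56773.01.
Real growth = 56773.01/44150.82 − 1 = 0.2859.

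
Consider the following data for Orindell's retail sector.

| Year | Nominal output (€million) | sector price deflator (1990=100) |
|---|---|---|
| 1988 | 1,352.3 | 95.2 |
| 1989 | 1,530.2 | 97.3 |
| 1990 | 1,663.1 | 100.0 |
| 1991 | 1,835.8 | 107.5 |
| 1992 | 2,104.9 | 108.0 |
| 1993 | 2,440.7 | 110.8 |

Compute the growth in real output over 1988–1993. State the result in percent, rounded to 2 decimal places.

55.07%

Real output 1988 = 1352.3/0.952 = 1420.48.
Real output 1993 = 2440.7/1.108 = 2202.80.
Change = 2202.80/1420.48 − 1 = 0.5507.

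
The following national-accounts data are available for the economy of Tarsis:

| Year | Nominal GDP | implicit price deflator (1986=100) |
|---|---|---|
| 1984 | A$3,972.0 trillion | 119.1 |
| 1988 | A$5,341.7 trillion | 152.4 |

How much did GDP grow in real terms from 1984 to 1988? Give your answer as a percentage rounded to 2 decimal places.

5.10%

Deflate each year: 1984 → 3972.0/1.191 = 3335.01; 1988 → 5341.7/1.524 = 3505.05.
So real GDP changed by 3505.05/3335.01 − 1 = 0.0510, i.e. 5.10%.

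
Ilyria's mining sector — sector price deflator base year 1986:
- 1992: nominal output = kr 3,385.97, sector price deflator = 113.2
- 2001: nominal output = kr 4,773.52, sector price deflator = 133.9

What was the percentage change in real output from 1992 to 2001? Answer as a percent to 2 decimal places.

Deflate each year: 1992 → 3385.97/1.132 = 2991.14; 2001 → 4773.52/1.339 = 3564.99.
So real output changed by 3564.99/2991.14 − 1 = 0.1918, i.e. 19.18%.

19.18%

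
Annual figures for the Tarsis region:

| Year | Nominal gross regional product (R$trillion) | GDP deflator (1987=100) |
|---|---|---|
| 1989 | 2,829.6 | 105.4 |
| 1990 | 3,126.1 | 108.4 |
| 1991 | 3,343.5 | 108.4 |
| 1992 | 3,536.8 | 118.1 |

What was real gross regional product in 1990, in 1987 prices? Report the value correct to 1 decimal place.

R$2,883.9 trillion

Real gross regional product 1990 = 3126.1 / 1.084 = 2883.86.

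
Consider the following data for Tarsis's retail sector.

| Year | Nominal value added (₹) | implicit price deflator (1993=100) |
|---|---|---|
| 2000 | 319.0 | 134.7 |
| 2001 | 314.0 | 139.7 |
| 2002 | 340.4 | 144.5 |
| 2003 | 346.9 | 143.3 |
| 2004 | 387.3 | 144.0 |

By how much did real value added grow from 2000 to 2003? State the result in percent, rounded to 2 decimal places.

2.22%

Real value added 2000 = 319.0/1.347 = 236.82.
Real value added 2003 = 346.9/1.433 = 242.08.
Change = 242.08/236.82 − 1 = 0.0222.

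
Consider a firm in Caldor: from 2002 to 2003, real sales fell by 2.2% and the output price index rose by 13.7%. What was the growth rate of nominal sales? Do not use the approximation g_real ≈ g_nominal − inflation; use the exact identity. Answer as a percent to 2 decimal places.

11.20%

(1 + g_nom) = (1 + g_real)(1 + π) = 0.9780 × 1.1370 = 1.11199.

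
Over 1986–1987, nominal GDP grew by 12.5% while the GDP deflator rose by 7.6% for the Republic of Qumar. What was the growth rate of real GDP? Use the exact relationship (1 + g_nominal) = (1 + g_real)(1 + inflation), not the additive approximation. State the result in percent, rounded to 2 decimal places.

4.55%

(1 + g_nom) = (1 + g_real)(1 + π), so g_real = 1.1250 / 1.0760 − 1 = 0.04554.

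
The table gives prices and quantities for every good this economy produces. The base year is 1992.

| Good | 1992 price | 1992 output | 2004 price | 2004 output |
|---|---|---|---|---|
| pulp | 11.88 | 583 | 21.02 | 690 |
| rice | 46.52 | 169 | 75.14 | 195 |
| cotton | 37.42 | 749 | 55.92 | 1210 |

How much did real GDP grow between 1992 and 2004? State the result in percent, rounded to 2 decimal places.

Real GDP 1992 = Nominal GDP 1992 = 11.88·583 + 46.52·169 + 37.42·749 = 42815.50.
Real GDP 2004 (at 1992 prices) = 11.88·690 + 46.52·195 + 37.42·1210 = 62546.80.
Real growth = 62546.80/42815.50 − 1 = 0.4608.

46.08%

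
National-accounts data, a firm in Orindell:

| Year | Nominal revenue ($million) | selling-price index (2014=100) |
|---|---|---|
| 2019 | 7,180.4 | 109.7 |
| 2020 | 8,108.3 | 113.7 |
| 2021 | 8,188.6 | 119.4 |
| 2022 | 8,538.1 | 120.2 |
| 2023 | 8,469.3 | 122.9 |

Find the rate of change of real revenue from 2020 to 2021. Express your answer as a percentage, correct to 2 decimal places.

Real revenue 2020 = 8108.3/1.137 = 7131.31.
Real revenue 2021 = 8188.6/1.194 = 6858.12.
Change = 6858.12/7131.31 − 1 = -0.0383.

-3.83%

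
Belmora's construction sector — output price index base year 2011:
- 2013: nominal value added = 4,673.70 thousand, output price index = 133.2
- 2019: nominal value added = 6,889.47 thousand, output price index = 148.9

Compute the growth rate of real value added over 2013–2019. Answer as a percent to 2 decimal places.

31.87%

Deflate each year: 2013 → 4673.70/1.332 = 3508.78; 2019 → 6889.47/1.489 = 4626.91.
So real value added changed by 4626.91/3508.78 − 1 = 0.3187, i.e. 31.87%.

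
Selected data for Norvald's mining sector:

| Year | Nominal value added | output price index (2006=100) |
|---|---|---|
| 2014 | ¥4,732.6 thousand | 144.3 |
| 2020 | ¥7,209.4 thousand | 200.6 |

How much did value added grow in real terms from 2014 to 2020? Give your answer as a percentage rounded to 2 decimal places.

9.58%

Deflate each year: 2014 → 4732.6/1.443 = 3279.70; 2020 → 7209.4/2.006 = 3593.92.
So real value added changed by 3593.92/3279.70 − 1 = 0.0958, i.e. 9.58%.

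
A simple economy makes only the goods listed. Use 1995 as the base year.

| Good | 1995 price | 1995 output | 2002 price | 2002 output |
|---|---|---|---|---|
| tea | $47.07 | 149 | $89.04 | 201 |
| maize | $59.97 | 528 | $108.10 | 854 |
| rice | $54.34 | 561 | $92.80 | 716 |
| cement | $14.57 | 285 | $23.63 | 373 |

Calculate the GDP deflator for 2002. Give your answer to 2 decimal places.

176.61

Nominal GDP 2002 = 89.04·201 + 108.10·854 + 92.80·716 + 23.63·373 = 185473.23.
Real GDP 2002 (at 1995 prices) = 47.07·201 + 59.97·854 + 54.34·716 + 14.57·373 = 105017.50.
Deflator = Nominal/Real × 100 = 185473.23/105017.50 × 100 = 176.612.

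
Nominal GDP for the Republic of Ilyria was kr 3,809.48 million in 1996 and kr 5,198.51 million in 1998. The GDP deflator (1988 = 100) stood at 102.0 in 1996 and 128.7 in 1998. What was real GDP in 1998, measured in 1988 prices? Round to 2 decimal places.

Real GDP = Nominal / (GDP deflator/100) = 5198.51 / 1.287 = 4039.25.

kr 4,039.25 million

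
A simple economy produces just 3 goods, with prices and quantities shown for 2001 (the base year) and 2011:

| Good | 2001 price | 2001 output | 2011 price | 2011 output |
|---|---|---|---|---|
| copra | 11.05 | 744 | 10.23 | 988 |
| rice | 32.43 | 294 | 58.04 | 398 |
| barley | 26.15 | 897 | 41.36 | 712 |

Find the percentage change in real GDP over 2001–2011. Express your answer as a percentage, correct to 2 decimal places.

2.99%

Real GDP 2001 = Nominal GDP 2001 = 11.05·744 + 32.43·294 + 26.15·897 = 41212.17.
Real GDP 2011 (at 2001 prices) = 11.05·988 + 32.43·398 + 26.15·712 = 42443.34.
Real growth = 42443.34/41212.17 − 1 = 0.0299.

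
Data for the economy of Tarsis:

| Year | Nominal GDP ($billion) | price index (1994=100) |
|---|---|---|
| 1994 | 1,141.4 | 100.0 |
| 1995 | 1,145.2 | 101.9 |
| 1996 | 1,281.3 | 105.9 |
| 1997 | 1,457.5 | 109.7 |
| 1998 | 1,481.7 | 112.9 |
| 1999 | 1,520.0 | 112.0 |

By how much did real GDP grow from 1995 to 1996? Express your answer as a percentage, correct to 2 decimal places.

7.66%

Real GDP 1995 = 1145.2/1.019 = 1123.85.
Real GDP 1996 = 1281.3/1.059 = 1209.92.
Change = 1209.92/1123.85 − 1 = 0.0766.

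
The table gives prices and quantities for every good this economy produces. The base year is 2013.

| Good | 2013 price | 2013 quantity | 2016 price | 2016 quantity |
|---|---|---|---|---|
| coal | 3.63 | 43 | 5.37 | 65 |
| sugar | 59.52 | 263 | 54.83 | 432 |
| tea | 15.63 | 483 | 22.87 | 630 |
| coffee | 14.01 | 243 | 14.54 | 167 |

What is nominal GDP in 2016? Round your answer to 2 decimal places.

Nominal GDP 2016 = Σ (p_2016 × q_2016) = 5.37·65 + 54.83·432 + 22.87·630 + 14.54·167 = 40871.89.

40871.89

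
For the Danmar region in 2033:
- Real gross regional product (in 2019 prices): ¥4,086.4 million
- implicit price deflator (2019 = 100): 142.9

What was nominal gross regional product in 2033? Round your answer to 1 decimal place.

Nominal gross regional product = Real × (implicit price deflator/100) = 4086.4 × 1.429 = 5839.47.

¥5,839.5 million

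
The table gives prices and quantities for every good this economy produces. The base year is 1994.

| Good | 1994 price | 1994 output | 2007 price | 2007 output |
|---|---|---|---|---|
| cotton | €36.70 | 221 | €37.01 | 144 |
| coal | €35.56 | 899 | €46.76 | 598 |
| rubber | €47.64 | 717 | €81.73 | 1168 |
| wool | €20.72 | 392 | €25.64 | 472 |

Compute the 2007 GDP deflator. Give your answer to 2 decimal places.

Nominal GDP 2007 = 37.01·144 + 46.76·598 + 81.73·1168 + 25.64·472 = 140854.64.
Real GDP 2007 (at 1994 prices) = 36.70·144 + 35.56·598 + 47.64·1168 + 20.72·472 = 91973.04.
Deflator = Nominal/Real × 100 = 140854.64/91973.04 × 100 = 153.148.

153.15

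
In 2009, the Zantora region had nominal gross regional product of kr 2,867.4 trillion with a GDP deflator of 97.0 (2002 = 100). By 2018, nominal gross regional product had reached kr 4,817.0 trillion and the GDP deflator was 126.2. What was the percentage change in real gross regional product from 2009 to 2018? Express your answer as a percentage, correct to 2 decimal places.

Deflate each year: 2009 → 2867.4/0.970 = 2956.08; 2018 → 4817.0/1.262 = 3816.96.
So real gross regional product changed by 3816.96/2956.08 − 1 = 0.2912, i.e. 29.12%.

29.12%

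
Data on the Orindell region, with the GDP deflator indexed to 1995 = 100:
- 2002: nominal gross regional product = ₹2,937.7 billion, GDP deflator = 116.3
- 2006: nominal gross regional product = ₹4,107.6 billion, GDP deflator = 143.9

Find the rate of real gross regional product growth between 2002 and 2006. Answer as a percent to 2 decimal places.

Real gross regional product 2002 = 2937.7 / 1.163 = 2525.97.
Real gross regional product 2006 = 4107.6 / 1.439 = 2854.48.
Real growth = 2854.48 / 2525.97 − 1 = 0.1301.

13.01%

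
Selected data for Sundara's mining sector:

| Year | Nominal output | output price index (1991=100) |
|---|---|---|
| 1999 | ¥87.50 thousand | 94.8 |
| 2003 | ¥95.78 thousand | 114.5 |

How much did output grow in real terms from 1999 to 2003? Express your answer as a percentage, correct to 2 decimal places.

-9.37%

Real output 1999 = 87.50 / 0.948 = 92.30.
Real output 2003 = 95.78 / 1.145 = 83.65.
Real growth = 83.65 / 92.30 − 1 = -0.0937.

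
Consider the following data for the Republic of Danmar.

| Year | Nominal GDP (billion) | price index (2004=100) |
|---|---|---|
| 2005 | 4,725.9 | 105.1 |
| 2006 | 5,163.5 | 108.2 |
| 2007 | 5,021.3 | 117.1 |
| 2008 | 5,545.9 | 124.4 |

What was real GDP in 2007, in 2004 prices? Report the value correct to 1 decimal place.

Real GDP 2007 = 5021.3 / 1.171 = 4288.04.

4,288.0 billion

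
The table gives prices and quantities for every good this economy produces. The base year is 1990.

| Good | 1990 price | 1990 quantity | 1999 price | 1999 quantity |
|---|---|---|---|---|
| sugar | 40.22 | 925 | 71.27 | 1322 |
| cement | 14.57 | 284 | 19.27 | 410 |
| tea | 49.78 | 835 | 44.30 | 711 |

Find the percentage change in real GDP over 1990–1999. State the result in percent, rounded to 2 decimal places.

14.03%

Real GDP 1990 = Nominal GDP 1990 = 40.22·925 + 14.57·284 + 49.78·835 = 82907.68.
Real GDP 1999 (at 1990 prices) = 40.22·1322 + 14.57·410 + 49.78·711 = 94538.12.
Real growth = 94538.12/82907.68 − 1 = 0.1403.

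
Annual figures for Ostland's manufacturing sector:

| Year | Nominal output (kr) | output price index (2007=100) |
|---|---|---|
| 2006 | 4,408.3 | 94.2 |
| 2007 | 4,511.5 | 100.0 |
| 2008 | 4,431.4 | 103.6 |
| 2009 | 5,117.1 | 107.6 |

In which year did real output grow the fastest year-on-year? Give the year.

2007: real = 4511.5/1.000 = 4511.50; growth vs 2006 (4679.72) = -3.59%.
2008: real = 4431.4/1.036 = 4277.41; growth vs 2007 (4511.50) = -5.19%.
2009: real = 5117.1/1.076 = 4755.67; growth vs 2008 (4277.41) = 11.18%.

2009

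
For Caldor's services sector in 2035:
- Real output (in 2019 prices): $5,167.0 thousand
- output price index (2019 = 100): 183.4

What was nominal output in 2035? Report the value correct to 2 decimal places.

Nominal output = Real × (output price index/100) = 5167.0 × 1.834 = 9476.28.

$9,476.28 thousand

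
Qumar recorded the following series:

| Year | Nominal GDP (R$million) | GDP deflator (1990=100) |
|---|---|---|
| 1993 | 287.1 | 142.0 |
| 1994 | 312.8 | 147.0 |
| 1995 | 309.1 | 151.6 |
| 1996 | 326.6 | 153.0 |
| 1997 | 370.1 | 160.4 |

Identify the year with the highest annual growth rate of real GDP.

1997

1994: real = 312.8/1.470 = 212.79; growth vs 1993 (202.18) = 5.25%.
1995: real = 309.1/1.516 = 203.89; growth vs 1994 (212.79) = -4.18%.
1996: real = 326.6/1.530 = 213.46; growth vs 1995 (203.89) = 4.69%.
1997: real = 370.1/1.604 = 230.74; growth vs 1996 (213.46) = 8.10%.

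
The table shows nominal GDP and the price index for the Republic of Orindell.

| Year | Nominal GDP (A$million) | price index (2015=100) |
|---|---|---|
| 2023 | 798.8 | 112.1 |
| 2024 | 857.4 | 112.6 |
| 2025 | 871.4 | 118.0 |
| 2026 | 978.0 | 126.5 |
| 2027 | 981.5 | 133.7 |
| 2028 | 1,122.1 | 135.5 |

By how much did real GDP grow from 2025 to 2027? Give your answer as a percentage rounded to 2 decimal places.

Real GDP 2025 = 871.4/1.180 = 738.47.
Real GDP 2027 = 981.5/1.337 = 734.11.
Change = 734.11/738.47 − 1 = -0.0059.

-0.59%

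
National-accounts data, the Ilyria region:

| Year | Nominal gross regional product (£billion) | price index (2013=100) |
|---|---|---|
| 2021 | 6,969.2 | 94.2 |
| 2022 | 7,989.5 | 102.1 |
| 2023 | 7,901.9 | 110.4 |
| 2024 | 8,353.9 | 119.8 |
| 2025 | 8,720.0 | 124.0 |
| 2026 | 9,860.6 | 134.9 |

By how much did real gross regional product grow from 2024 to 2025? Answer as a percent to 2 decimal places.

0.85%

Real gross regional product 2024 = 8353.9/1.198 = 6973.21.
Real gross regional product 2025 = 8720.0/1.240 = 7032.26.
Change = 7032.26/6973.21 − 1 = 0.0085.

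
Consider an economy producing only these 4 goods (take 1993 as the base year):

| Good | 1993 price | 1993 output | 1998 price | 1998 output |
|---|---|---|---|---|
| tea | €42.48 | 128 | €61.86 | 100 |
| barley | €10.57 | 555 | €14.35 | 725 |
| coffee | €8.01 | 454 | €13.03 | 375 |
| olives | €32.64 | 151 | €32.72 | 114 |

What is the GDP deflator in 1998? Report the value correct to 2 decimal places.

Nominal GDP 1998 = 61.86·100 + 14.35·725 + 13.03·375 + 32.72·114 = 25206.08.
Real GDP 1998 (at 1993 prices) = 42.48·100 + 10.57·725 + 8.01·375 + 32.64·114 = 18635.96.
Deflator = Nominal/Real × 100 = 25206.08/18635.96 × 100 = 135.255.

135.26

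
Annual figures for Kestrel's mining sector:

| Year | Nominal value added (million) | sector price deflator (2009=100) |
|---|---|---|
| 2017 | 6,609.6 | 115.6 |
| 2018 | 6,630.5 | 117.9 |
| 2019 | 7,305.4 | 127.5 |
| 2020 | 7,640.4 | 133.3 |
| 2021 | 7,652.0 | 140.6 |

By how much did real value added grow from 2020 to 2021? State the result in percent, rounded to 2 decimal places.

Real value added 2020 = 7640.4/1.333 = 5731.73.
Real value added 2021 = 7652.0/1.406 = 5442.39.
Change = 5442.39/5731.73 − 1 = -0.0505.

-5.05%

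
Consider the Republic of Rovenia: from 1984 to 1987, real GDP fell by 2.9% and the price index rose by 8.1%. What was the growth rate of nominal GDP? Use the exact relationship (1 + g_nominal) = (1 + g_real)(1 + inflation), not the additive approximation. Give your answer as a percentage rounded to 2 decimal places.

(1 + g_nom) = (1 + g_real)(1 + π) = 0.9710 × 1.0810 = 1.04965.

4.97%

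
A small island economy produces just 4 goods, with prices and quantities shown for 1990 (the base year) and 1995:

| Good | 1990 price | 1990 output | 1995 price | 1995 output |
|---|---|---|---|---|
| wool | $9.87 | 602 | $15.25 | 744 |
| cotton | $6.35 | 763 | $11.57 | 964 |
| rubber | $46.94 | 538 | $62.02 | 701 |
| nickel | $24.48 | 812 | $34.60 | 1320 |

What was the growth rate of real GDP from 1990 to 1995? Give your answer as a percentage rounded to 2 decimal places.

Real GDP 1990 = Nominal GDP 1990 = 9.87·602 + 6.35·763 + 46.94·538 + 24.48·812 = 55918.27.
Real GDP 1995 (at 1990 prices) = 9.87·744 + 6.35·964 + 46.94·701 + 24.48·1320 = 78683.22.
Real growth = 78683.22/55918.27 − 1 = 0.4071.

40.71%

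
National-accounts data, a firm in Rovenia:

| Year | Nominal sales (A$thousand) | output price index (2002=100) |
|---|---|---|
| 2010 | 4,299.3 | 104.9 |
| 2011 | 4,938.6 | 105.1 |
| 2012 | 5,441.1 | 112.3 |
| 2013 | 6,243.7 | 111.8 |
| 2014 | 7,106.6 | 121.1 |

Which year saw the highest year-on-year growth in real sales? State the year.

2013

2011: real = 4938.6/1.051 = 4698.95; growth vs 2010 (4098.47) = 14.65%.
2012: real = 5441.1/1.123 = 4845.15; growth vs 2011 (4698.95) = 3.11%.
2013: real = 6243.7/1.118 = 5584.70; growth vs 2012 (4845.15) = 15.26%.
2014: real = 7106.6/1.211 = 5868.37; growth vs 2013 (5584.70) = 5.08%.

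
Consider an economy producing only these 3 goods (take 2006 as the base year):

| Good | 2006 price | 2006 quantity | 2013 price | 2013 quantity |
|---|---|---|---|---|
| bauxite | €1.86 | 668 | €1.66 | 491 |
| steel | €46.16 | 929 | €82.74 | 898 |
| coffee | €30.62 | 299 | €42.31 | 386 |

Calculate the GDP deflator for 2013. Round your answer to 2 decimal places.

168.77

Nominal GDP 2013 = 1.66·491 + 82.74·898 + 42.31·386 = 91447.24.
Real GDP 2013 (at 2006 prices) = 1.86·491 + 46.16·898 + 30.62·386 = 54184.26.
Deflator = Nominal/Real × 100 = 91447.24/54184.26 × 100 = 168.771.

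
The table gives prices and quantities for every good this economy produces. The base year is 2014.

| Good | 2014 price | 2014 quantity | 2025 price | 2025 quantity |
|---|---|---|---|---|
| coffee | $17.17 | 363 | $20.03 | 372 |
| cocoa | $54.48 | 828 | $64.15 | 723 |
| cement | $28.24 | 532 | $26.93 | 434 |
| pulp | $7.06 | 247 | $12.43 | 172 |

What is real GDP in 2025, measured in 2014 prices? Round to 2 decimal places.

$59246.76

Real GDP 2025 = Σ (p_2014 × q_2025) = 17.17·372 + 54.48·723 + 28.24·434 + 7.06·172 = 59246.76.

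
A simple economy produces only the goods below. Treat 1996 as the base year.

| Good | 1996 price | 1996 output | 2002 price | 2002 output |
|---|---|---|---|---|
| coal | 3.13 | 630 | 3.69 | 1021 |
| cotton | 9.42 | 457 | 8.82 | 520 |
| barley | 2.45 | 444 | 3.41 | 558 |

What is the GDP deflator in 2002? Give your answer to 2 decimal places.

Nominal GDP 2002 = 3.69·1021 + 8.82·520 + 3.41·558 = 10256.67.
Real GDP 2002 (at 1996 prices) = 3.13·1021 + 9.42·520 + 2.45·558 = 9461.23.
Deflator = Nominal/Real × 100 = 10256.67/9461.23 × 100 = 108.407.

108.41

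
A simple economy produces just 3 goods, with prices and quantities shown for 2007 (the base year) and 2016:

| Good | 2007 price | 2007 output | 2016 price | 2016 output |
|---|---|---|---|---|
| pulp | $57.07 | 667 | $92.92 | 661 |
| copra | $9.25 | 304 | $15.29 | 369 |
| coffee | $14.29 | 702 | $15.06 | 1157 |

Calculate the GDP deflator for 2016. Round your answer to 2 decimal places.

Nominal GDP 2016 = 92.92·661 + 15.29·369 + 15.06·1157 = 84486.55.
Real GDP 2016 (at 2007 prices) = 57.07·661 + 9.25·369 + 14.29·1157 = 57670.05.
Deflator = Nominal/Real × 100 = 84486.55/57670.05 × 100 = 146.500.

146.50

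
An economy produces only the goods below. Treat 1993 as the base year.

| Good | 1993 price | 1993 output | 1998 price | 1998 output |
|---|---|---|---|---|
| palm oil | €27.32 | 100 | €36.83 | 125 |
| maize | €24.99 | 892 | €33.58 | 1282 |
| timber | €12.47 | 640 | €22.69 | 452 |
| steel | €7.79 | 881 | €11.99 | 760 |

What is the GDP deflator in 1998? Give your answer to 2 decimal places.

142.57

Nominal GDP 1998 = 36.83·125 + 33.58·1282 + 22.69·452 + 11.99·760 = 67021.59.
Real GDP 1998 (at 1993 prices) = 27.32·125 + 24.99·1282 + 12.47·452 + 7.79·760 = 47009.02.
Deflator = Nominal/Real × 100 = 67021.59/47009.02 × 100 = 142.572.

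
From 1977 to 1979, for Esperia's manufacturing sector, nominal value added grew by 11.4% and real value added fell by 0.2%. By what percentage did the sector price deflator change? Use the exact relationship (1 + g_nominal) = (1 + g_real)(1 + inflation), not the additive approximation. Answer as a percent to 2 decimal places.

11.62%

(1 + g_nom) = (1 + g_real)(1 + π), so π = 1.1140 / 0.9980 − 1 = 0.11623.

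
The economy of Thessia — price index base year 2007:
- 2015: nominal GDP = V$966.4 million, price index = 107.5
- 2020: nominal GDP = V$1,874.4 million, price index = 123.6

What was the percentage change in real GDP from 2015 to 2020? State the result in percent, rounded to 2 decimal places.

Real GDP 2015 = 966.4 / 1.075 = 898.98.
Real GDP 2020 = 1874.4 / 1.236 = 1516.50.
Real growth = 1516.50 / 898.98 − 1 = 0.6869.

68.69%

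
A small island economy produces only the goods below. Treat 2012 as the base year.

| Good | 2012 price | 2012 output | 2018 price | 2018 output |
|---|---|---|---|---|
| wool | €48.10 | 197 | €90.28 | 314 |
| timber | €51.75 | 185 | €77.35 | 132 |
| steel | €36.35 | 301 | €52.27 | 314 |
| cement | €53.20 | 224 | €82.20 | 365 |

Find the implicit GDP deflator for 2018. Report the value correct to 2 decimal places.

Nominal GDP 2018 = 90.28·314 + 77.35·132 + 52.27·314 + 82.20·365 = 84973.90.
Real GDP 2018 (at 2012 prices) = 48.10·314 + 51.75·132 + 36.35·314 + 53.20·365 = 52766.30.
Deflator = Nominal/Real × 100 = 84973.90/52766.30 × 100 = 161.038.

161.04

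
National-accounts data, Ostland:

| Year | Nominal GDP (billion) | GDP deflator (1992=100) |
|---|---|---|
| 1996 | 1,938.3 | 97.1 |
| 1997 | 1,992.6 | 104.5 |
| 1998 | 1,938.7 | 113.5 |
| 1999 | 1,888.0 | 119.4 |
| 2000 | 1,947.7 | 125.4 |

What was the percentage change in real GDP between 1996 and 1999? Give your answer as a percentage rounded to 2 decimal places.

Real GDP 1996 = 1938.3/0.971 = 1996.19.
Real GDP 1999 = 1888.0/1.194 = 1581.24.
Change = 1581.24/1996.19 − 1 = -0.2079.

-20.79%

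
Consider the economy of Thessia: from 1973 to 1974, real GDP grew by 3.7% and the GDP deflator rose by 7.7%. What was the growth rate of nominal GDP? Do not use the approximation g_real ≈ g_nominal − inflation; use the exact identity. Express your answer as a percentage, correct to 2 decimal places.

11.68%

(1 + g_nom) = (1 + g_real)(1 + π) = 1.0370 × 1.0770 = 1.11685.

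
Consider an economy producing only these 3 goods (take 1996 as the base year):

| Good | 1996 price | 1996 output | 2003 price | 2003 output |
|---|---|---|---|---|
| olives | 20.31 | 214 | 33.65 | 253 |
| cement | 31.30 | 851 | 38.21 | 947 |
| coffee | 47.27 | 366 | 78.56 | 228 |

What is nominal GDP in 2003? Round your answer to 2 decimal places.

62610.00

Nominal GDP 2003 = Σ (p_2003 × q_2003) = 33.65·253 + 38.21·947 + 78.56·228 = 62610.00.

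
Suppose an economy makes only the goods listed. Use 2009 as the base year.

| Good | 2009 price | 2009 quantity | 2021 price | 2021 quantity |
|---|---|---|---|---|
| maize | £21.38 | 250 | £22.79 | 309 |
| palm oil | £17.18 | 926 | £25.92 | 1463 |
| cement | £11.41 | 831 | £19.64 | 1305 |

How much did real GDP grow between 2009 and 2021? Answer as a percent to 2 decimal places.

Real GDP 2009 = Nominal GDP 2009 = 21.38·250 + 17.18·926 + 11.41·831 = 30735.39.
Real GDP 2021 (at 2009 prices) = 21.38·309 + 17.18·1463 + 11.41·1305 = 46630.81.
Real growth = 46630.81/30735.39 − 1 = 0.5172.

51.72%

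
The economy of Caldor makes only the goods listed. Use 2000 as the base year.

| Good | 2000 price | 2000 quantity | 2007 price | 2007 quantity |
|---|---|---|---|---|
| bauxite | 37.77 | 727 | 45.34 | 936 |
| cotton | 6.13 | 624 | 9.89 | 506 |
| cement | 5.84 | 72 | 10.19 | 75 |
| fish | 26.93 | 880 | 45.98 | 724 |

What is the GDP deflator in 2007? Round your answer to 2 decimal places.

Nominal GDP 2007 = 45.34·936 + 9.89·506 + 10.19·75 + 45.98·724 = 81496.35.
Real GDP 2007 (at 2000 prices) = 37.77·936 + 6.13·506 + 5.84·75 + 26.93·724 = 58389.82.
Deflator = Nominal/Real × 100 = 81496.35/58389.82 × 100 = 139.573.

139.57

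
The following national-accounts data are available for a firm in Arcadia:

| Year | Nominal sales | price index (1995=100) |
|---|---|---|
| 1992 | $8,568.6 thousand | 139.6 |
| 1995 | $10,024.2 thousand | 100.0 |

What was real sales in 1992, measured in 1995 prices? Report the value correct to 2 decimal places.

$6,137.97 thousand

Real sales = Nominal / (price index/100) = 8568.6 / 1.396 = 6137.97.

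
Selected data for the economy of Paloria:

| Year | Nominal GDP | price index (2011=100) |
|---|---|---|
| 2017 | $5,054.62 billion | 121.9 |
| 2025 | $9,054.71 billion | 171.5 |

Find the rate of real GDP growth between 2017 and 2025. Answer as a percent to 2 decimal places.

27.33%

Deflate each year: 2017 → 5054.62/1.219 = 4146.53; 2025 → 9054.71/1.715 = 5279.71.
So real GDP changed by 5279.71/4146.53 − 1 = 0.2733, i.e. 27.33%.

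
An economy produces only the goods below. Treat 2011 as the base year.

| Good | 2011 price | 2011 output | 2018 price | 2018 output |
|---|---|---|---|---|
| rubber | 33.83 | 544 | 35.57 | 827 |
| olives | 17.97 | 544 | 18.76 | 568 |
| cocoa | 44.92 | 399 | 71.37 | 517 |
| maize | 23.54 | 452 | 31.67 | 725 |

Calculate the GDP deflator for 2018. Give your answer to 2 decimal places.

Nominal GDP 2018 = 35.57·827 + 18.76·568 + 71.37·517 + 31.67·725 = 99931.11.
Real GDP 2018 (at 2011 prices) = 33.83·827 + 17.97·568 + 44.92·517 + 23.54·725 = 78474.51.
Deflator = Nominal/Real × 100 = 99931.11/78474.51 × 100 = 127.342.

127.34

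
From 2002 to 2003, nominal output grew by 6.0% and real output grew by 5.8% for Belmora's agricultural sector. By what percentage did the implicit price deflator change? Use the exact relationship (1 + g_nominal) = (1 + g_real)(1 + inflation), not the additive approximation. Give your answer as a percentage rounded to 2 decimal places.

0.19%

(1 + g_nom) = (1 + g_real)(1 + π), so π = 1.0600 / 1.0580 − 1 = 0.00189.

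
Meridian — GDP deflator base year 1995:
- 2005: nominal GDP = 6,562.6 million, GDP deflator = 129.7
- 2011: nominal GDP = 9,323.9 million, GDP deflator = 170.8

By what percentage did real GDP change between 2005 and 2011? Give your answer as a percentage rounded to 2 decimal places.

7.89%

Real GDP 2005 = 6562.6 / 1.297 = 5059.83.
Real GDP 2011 = 9323.9 / 1.708 = 5458.96.
Real growth = 5458.96 / 5059.83 − 1 = 0.0789.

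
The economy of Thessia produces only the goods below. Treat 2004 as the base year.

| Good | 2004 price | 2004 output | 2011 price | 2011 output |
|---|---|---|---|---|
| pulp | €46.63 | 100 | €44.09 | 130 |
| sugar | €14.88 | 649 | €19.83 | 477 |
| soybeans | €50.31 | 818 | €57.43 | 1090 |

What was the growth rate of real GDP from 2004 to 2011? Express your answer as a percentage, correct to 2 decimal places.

22.58%

Real GDP 2004 = Nominal GDP 2004 = 46.63·100 + 14.88·649 + 50.31·818 = 55473.70.
Real GDP 2011 (at 2004 prices) = 46.63·130 + 14.88·477 + 50.31·1090 = 67997.56.
Real growth = 67997.56/55473.70 − 1 = 0.2258.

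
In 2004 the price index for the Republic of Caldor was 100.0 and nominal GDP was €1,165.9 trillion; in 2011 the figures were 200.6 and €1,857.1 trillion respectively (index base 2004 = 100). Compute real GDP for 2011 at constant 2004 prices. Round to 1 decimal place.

Real GDP = Nominal / (price index/100) = 1857.1 / 2.006 = 925.77.

€925.8 trillion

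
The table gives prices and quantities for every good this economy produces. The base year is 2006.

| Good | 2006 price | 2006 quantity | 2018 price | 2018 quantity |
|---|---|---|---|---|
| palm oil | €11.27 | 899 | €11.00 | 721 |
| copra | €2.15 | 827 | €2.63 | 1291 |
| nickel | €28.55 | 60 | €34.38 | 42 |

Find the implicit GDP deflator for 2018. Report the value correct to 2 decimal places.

Nominal GDP 2018 = 11.00·721 + 2.63·1291 + 34.38·42 = 12770.29.
Real GDP 2018 (at 2006 prices) = 11.27·721 + 2.15·1291 + 28.55·42 = 12100.42.
Deflator = Nominal/Real × 100 = 12770.29/12100.42 × 100 = 105.536.

105.54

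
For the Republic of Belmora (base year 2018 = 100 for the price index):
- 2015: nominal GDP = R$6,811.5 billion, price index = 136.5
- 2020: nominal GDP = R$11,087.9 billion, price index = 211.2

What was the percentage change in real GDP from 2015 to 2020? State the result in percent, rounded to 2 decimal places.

Deflate each year: 2015 → 6811.5/1.365 = 4990.11; 2020 → 11087.9/2.112 = 5249.95.
So real GDP changed by 5249.95/4990.11 − 1 = 0.0521, i.e. 5.21%.

5.21%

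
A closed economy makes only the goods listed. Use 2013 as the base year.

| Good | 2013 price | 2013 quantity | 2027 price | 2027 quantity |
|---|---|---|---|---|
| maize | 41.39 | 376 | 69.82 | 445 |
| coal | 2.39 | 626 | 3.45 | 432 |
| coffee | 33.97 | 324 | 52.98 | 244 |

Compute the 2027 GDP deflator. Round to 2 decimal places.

163.98

Nominal GDP 2027 = 69.82·445 + 3.45·432 + 52.98·244 = 45487.42.
Real GDP 2027 (at 2013 prices) = 41.39·445 + 2.39·432 + 33.97·244 = 27739.71.
Deflator = Nominal/Real × 100 = 45487.42/27739.71 × 100 = 163.979.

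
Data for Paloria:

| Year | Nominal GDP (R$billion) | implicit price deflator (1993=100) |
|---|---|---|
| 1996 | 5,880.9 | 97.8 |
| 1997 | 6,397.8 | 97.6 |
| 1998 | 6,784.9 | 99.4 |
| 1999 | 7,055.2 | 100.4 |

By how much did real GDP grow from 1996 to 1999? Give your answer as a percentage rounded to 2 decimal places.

16.86%

Real GDP 1996 = 5880.9/0.978 = 6013.19.
Real GDP 1999 = 7055.2/1.004 = 7027.09.
Change = 7027.09/6013.19 − 1 = 0.1686.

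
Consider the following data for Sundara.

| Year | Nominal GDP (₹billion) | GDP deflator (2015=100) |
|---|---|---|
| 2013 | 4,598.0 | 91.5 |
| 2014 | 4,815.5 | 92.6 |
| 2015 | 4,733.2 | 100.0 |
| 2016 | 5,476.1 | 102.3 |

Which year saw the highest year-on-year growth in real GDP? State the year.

2014: real = 4815.5/0.926 = 5200.32; growth vs 2013 (5025.14) = 3.49%.
2015: real = 4733.2/1.000 = 4733.20; growth vs 2014 (5200.32) = -8.98%.
2016: real = 5476.1/1.023 = 5352.98; growth vs 2015 (4733.20) = 13.09%.

2016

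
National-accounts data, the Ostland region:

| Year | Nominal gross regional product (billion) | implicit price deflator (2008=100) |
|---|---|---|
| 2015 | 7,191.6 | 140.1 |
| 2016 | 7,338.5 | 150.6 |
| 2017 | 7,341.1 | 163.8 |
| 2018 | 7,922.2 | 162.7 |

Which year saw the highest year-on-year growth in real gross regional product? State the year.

2018

2016: real = 7338.5/1.506 = 4872.84; growth vs 2015 (5133.19) = -5.07%.
2017: real = 7341.1/1.638 = 4481.75; growth vs 2016 (4872.84) = -8.03%.
2018: real = 7922.2/1.627 = 4869.21; growth vs 2017 (4481.75) = 8.65%.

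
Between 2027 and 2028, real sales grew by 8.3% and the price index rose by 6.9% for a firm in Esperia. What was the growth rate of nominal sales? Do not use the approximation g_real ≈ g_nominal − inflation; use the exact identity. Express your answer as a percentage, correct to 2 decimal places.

15.77%

(1 + g_nom) = (1 + g_real)(1 + π) = 1.0830 × 1.0690 = 1.15773.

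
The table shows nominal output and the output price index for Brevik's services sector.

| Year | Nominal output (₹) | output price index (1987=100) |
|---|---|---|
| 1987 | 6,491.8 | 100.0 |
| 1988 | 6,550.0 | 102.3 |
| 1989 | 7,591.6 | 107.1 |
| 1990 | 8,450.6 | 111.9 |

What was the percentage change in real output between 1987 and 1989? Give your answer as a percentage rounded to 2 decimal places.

9.19%

Real output 1987 = 6491.8/1.000 = 6491.80.
Real output 1989 = 7591.6/1.071 = 7088.33.
Change = 7088.33/6491.80 − 1 = 0.0919.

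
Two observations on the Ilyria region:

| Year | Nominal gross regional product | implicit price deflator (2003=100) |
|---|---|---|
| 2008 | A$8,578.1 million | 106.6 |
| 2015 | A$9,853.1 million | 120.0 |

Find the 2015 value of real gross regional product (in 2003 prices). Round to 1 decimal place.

A$8,210.9 million

Real gross regional product = Nominal / (implicit price deflator/100) = 9853.1 / 1.200 = 8210.92.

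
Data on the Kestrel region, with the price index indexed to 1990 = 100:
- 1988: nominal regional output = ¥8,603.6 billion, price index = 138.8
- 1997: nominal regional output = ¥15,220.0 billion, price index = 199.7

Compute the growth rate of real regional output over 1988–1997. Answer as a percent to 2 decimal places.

22.95%

Real regional output 1988 = 8603.6 / 1.388 = 6198.56.
Real regional output 1997 = 15220.0 / 1.997 = 7621.43.
Real growth = 7621.43 / 6198.56 − 1 = 0.2295.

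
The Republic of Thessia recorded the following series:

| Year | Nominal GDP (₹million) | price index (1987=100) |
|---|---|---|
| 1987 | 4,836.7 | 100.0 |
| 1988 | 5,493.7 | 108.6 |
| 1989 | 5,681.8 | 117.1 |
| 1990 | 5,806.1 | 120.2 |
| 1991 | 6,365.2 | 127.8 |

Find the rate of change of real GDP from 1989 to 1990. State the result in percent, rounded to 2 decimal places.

Real GDP 1989 = 5681.8/1.171 = 4852.09.
Real GDP 1990 = 5806.1/1.202 = 4830.37.
Change = 4830.37/4852.09 − 1 = -0.0045.

-0.45%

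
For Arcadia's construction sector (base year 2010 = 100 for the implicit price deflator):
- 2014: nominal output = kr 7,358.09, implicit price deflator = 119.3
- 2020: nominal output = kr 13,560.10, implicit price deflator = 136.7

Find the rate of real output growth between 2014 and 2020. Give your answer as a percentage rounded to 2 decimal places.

60.83%

Deflate each year: 2014 → 7358.09/1.193 = 6167.72; 2020 → 13560.10/1.367 = 9919.60.
So real output changed by 9919.60/6167.72 − 1 = 0.6083, i.e. 60.83%.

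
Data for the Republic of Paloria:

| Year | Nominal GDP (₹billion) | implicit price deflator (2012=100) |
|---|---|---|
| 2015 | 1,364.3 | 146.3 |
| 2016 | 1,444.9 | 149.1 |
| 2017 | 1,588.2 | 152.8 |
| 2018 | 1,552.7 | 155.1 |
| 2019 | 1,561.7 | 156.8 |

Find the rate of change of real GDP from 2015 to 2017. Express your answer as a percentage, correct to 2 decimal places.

Real GDP 2015 = 1364.3/1.463 = 932.54.
Real GDP 2017 = 1588.2/1.528 = 1039.40.
Change = 1039.40/932.54 − 1 = 0.1146.

11.46%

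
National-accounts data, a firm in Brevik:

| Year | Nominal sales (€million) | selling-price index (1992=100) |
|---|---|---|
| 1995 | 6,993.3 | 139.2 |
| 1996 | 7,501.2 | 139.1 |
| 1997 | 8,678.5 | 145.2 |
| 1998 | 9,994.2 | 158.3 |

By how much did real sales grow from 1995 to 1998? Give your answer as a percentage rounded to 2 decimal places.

Real sales 1995 = 6993.3/1.392 = 5023.92.
Real sales 1998 = 9994.2/1.583 = 6313.46.
Change = 6313.46/5023.92 − 1 = 0.2567.

25.67%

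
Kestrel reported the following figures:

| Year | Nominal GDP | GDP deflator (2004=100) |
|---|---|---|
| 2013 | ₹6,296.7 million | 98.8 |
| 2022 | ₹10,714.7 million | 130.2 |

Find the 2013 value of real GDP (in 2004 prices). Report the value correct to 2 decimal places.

Real GDP = Nominal / (GDP deflator/100) = 6296.7 / 0.988 = 6373.18.

₹6,373.18 million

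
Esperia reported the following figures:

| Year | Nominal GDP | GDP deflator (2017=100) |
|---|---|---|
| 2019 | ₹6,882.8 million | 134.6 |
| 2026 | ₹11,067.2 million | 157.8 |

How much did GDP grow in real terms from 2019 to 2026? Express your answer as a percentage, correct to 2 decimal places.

Deflate each year: 2019 → 6882.8/1.346 = 5113.52; 2026 → 11067.2/1.578 = 7013.43.
So real GDP changed by 7013.43/5113.52 − 1 = 0.3715, i.e. 37.15%.

37.15%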